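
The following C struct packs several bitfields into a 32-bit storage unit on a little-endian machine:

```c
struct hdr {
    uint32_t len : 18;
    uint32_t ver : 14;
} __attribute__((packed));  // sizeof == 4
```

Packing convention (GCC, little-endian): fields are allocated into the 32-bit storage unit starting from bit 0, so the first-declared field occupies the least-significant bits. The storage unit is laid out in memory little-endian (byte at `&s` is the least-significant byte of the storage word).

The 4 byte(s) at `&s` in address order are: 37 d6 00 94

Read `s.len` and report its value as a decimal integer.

[0]=0x37 [1]=0xd6 [2]=0x00 [3]=0x94 (little-endian) → word 0x9400d637
len [0+:18] = (word>>0) & 0x3ffff = 54839  ←
ver [18+:14] = (word>>18) & 0x3fff = 9472

54839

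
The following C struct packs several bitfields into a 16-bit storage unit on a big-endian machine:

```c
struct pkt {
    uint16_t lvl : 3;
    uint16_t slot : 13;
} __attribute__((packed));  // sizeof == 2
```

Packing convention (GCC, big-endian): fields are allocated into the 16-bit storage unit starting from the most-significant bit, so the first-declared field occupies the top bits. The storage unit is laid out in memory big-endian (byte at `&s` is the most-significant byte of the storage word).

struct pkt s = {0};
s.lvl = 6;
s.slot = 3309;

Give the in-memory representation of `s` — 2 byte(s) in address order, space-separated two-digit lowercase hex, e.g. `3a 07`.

lvl (3b) val=6 bits=0x6 at bit 13: 0xc000
slot (13b) val=3309 bits=0xced at bit 0: 0xcced
word = 0xcced → big-endian bytes:
  [0]=0xcc  [1]=0xed

cc ed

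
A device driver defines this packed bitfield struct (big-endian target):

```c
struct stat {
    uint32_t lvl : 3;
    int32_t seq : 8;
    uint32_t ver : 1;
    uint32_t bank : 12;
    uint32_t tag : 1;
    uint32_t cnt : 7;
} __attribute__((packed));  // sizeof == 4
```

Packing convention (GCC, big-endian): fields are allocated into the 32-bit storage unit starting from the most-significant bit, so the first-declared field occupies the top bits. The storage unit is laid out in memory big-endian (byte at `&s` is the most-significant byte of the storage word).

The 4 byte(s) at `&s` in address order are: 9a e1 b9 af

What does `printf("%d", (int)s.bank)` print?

441

[0]=0x9a [1]=0xe1 [2]=0xb9 [3]=0xaf (big-endian) → word 0x9ae1b9af
lvl:3 @ bit 29 → (0x9ae1b9af>>29)&0x7 = 0x4
seq:8 @ bit 21 → (0x9ae1b9af>>21)&0xff = 0xd7
ver:1 @ bit 20 → (0x9ae1b9af>>20)&0x1 = 0x0
bank:12 @ bit 8 → (0x9ae1b9af>>8)&0xfff = 0x1b9  ←
tag:1 @ bit 7 → (0x9ae1b9af>>7)&0x1 = 0x1
cnt:7 @ bit 0 → (0x9ae1b9af>>0)&0x7f = 0x2f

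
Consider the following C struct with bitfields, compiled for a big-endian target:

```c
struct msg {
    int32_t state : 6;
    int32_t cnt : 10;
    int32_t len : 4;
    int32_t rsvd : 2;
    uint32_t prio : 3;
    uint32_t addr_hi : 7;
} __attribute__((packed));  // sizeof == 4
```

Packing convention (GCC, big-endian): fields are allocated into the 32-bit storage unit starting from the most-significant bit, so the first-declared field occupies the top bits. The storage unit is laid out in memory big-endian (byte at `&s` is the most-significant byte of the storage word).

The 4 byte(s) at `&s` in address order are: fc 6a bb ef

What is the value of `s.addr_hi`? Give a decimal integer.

[0]=0xfc [1]=0x6a [2]=0xbb [3]=0xef (big-endian) → word 0xfc6abbef
state:6 @ bit 26 → (0xfc6abbef>>26)&0x3f = 0x3f
cnt:10 @ bit 16 → (0xfc6abbef>>16)&0x3ff = 0x6a
len:4 @ bit 12 → (0xfc6abbef>>12)&0xf = 0xb
rsvd:2 @ bit 10 → (0xfc6abbef>>10)&0x3 = 0x2
prio:3 @ bit 7 → (0xfc6abbef>>7)&0x7 = 0x7
addr_hi:7 @ bit 0 → (0xfc6abbef>>0)&0x7f = 0x6f  ←

111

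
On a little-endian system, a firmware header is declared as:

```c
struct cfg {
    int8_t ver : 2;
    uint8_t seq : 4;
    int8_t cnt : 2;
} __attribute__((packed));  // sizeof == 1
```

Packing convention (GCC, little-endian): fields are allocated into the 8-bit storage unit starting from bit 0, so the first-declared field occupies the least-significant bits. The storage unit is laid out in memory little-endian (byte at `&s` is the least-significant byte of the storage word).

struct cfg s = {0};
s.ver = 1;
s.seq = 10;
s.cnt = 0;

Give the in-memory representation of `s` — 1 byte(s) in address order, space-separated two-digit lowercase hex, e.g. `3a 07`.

29

ver (2b) val=1 bits=0x1 at bit 0: 0x01
seq (4b) val=10 bits=0xa at bit 2: 0x29
cnt (2b) val=0 bits=0x0 at bit 6: 0x29
word = 0x29 → little-endian bytes:
  [0]=0x29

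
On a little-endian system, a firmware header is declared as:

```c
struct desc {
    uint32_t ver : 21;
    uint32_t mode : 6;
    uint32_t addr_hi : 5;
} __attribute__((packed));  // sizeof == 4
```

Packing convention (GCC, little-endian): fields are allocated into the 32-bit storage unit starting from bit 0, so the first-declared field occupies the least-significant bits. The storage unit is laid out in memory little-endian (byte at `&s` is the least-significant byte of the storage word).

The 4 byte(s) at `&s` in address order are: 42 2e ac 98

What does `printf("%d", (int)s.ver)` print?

[0]=0x42 [1]=0x2e [2]=0xac [3]=0x98 (little-endian) → word 0x98ac2e42
ver:21 @ bit 0 → (0x98ac2e42>>0)&0x1fffff = 0xc2e42  ←
mode:6 @ bit 21 → (0x98ac2e42>>21)&0x3f = 0x5
addr_hi:5 @ bit 27 → (0x98ac2e42>>27)&0x1f = 0x13

798274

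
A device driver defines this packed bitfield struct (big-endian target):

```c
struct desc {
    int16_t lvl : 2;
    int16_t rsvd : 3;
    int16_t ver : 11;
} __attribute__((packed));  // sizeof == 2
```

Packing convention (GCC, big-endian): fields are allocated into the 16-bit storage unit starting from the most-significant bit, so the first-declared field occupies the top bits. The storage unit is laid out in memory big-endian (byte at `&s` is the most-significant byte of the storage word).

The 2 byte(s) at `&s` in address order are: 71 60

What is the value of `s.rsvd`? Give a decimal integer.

-2

[0]=0x71 [1]=0x60 (big-endian) → word 0x7160
lvl [14+:2] = (word>>14) & 0x3 = 1
rsvd [11+:3] = (word>>11) & 0x7 = 6  ←
ver [0+:11] = (word>>0) & 0x7ff = 352
rsvd signed 3b, MSB=1: 6 - 8 = -2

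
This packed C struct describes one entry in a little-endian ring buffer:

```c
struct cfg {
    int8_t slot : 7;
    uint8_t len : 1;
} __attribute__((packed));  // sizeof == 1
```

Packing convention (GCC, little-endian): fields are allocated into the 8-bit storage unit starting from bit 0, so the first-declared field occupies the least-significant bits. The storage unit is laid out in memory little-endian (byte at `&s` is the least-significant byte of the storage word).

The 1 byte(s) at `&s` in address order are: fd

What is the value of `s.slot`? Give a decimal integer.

-3

[0]=0xfd (little-endian) → word 0xfd
slot [0+:7] = (word>>0) & 0x7f = 125  ←
len [7+:1] = (word>>7) & 0x1 = 1
slot signed 7b, MSB=1: 125 - 128 = -3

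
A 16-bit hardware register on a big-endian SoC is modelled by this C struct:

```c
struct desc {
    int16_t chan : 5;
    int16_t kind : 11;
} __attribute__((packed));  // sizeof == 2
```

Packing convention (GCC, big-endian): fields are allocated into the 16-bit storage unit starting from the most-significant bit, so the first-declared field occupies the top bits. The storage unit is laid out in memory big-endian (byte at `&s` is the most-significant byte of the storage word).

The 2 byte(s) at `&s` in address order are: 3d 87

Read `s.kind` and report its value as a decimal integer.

-633

[0]=0x3d [1]=0x87 (big-endian) → word 0x3d87
chan:5 @ bit 11 → (0x3d87>>11)&0x1f = 0x7
kind:11 @ bit 0 → (0x3d87>>0)&0x7ff = 0x587  ←
kind signed 11b, MSB=1: 1415 - 2048 = -633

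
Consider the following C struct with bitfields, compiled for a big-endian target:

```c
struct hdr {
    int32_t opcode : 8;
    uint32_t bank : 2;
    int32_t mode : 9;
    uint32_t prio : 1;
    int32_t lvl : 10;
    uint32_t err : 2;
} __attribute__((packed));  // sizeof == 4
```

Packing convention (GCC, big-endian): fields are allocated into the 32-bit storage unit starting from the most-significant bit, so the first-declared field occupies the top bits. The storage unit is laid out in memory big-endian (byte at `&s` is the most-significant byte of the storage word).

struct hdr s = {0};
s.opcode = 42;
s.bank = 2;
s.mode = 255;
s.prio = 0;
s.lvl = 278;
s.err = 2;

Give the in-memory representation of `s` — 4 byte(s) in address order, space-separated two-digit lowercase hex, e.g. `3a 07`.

2a 9f e4 5a

opcode:8 = 42 → 0x2a << 24 → word 0x2a000000
bank:2 = 2 → 0x2 << 22 → word 0x2a800000
mode:9 = 255 → 0xff << 13 → word 0x2a9fe000
prio:1 = 0 → 0x0 << 12 → word 0x2a9fe000
lvl:10 = 278 → 0x116 << 2 → word 0x2a9fe458
err:2 = 2 → 0x2 << 0 → word 0x2a9fe45a
word = 0x2a9fe45a → big-endian bytes:
  [0]=0x2a  [1]=0x9f  [2]=0xe4  [3]=0x5a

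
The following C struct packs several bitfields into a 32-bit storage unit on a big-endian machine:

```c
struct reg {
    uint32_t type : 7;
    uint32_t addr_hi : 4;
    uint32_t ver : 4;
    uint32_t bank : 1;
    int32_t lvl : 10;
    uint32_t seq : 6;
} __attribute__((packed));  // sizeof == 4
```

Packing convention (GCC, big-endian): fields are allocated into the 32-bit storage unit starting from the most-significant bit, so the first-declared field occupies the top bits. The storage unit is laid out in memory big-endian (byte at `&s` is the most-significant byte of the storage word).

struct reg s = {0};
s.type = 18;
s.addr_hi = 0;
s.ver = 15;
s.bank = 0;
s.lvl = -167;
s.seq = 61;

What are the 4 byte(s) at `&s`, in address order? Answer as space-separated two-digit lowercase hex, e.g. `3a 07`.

type:7 = 18 → 0x12 << 25 → word 0x24000000
addr_hi:4 = 0 → 0x0 << 21 → word 0x24000000
ver:4 = 15 → 0xf << 17 → word 0x241e0000
bank:1 = 0 → 0x0 << 16 → word 0x241e0000
lvl:10 = -167 → 0x359 << 6 → word 0x241ed640
seq:6 = 61 → 0x3d << 0 → word 0x241ed67d
word = 0x241ed67d → big-endian bytes:
  [0]=0x24  [1]=0x1e  [2]=0xd6  [3]=0x7d

24 1e d6 7d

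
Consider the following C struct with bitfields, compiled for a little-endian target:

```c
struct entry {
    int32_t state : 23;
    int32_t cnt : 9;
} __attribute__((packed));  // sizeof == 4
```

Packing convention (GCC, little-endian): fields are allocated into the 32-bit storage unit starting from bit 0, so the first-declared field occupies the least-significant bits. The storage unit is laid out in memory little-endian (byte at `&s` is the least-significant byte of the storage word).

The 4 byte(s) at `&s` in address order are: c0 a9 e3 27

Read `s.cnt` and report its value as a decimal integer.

[0]=0xc0 [1]=0xa9 [2]=0xe3 [3]=0x27 (little-endian) → word 0x27e3a9c0
state:23 @ bit 0 → (0x27e3a9c0>>0)&0x7fffff = 0x63a9c0
cnt:9 @ bit 23 → (0x27e3a9c0>>23)&0x1ff = 0x4f  ←
cnt signed 9b, MSB=0: value = 79

79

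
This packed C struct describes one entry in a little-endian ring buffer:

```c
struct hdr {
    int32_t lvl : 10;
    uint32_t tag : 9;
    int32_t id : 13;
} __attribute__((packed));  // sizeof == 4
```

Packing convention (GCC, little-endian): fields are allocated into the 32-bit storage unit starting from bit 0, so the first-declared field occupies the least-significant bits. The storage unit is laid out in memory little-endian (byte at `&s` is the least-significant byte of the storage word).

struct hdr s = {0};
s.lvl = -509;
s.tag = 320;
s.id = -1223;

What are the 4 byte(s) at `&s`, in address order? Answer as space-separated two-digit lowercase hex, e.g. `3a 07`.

03 02 cd d9

[0+:10] lvl=-509 & 0x3ff = 0x203; word=0x00000203
[10+:9] tag=320 & 0x1ff = 0x140; word=0x00050203
[19+:13] id=-1223 & 0x1fff = 0x1b39; word=0xd9cd0203
word = 0xd9cd0203 → little-endian bytes:
  [0]=0x03  [1]=0x02  [2]=0xcd  [3]=0xd9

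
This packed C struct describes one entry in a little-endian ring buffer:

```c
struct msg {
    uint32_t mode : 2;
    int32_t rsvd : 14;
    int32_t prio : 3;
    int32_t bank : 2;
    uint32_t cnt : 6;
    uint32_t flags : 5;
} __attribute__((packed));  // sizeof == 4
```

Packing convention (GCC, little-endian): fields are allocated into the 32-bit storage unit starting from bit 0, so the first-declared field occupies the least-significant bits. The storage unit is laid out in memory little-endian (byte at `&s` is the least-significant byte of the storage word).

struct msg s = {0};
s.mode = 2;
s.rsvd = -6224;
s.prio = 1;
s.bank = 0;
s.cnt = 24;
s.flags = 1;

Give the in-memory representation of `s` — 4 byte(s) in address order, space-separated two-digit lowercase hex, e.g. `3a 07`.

c2 9e 01 0b

[0+:2] mode=2 & 0x3 = 0x2; word=0x00000002
[2+:14] rsvd=-6224 & 0x3fff = 0x27b0; word=0x00009ec2
[16+:3] prio=1 & 0x7 = 0x1; word=0x00019ec2
[19+:2] bank=0 & 0x3 = 0x0; word=0x00019ec2
[21+:6] cnt=24 & 0x3f = 0x18; word=0x03019ec2
[27+:5] flags=1 & 0x1f = 0x1; word=0x0b019ec2
word = 0x0b019ec2 → little-endian bytes:
  [0]=0xc2  [1]=0x9e  [2]=0x01  [3]=0x0b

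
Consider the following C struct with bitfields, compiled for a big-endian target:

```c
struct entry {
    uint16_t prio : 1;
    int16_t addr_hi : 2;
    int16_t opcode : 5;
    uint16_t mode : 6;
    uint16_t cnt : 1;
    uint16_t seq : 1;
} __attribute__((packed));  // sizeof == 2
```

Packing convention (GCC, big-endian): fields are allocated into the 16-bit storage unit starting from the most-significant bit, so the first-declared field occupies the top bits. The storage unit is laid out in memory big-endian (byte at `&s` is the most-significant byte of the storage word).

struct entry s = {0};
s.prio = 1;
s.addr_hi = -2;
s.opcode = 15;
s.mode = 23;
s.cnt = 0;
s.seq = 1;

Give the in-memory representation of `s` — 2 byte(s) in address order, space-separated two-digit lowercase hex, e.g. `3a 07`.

cf 5d

[15+:1] prio=1 & 0x1 = 0x1; word=0x8000
[13+:2] addr_hi=-2 & 0x3 = 0x2; word=0xc000
[8+:5] opcode=15 & 0x1f = 0xf; word=0xcf00
[2+:6] mode=23 & 0x3f = 0x17; word=0xcf5c
[1+:1] cnt=0 & 0x1 = 0x0; word=0xcf5c
[0+:1] seq=1 & 0x1 = 0x1; word=0xcf5d
word = 0xcf5d → big-endian bytes:
  [0]=0xcf  [1]=0x5d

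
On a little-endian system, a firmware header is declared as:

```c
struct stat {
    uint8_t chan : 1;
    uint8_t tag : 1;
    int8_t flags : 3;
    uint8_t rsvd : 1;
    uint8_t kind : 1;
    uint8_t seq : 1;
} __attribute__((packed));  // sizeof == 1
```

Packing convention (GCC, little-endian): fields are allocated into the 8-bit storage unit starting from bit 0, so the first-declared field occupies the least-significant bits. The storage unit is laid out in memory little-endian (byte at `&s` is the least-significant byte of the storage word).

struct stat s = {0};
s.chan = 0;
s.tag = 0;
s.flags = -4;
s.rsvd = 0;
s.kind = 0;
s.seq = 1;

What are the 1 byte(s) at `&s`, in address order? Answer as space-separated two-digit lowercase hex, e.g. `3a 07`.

90

chan:1 = 0 → 0x0 << 0 → word 0x00
tag:1 = 0 → 0x0 << 1 → word 0x00
flags:3 = -4 → 0x4 << 2 → word 0x10
rsvd:1 = 0 → 0x0 << 5 → word 0x10
kind:1 = 0 → 0x0 << 6 → word 0x10
seq:1 = 1 → 0x1 << 7 → word 0x90
word = 0x90 → little-endian bytes:
  [0]=0x90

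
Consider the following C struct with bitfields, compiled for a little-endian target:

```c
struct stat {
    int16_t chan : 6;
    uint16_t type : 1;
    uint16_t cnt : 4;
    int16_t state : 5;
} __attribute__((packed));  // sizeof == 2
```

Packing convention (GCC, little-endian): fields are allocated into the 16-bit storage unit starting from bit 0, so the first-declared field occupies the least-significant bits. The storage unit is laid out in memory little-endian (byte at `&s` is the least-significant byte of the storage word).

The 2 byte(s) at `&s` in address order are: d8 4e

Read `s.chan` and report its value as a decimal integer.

[0]=0xd8 [1]=0x4e (little-endian) → word 0x4ed8
chan:6 @ bit 0 → (0x4ed8>>0)&0x3f = 0x18  ←
type:1 @ bit 6 → (0x4ed8>>6)&0x1 = 0x1
cnt:4 @ bit 7 → (0x4ed8>>7)&0xf = 0xd
state:5 @ bit 11 → (0x4ed8>>11)&0x1f = 0x9
chan signed 6b, MSB=0: value = 24

24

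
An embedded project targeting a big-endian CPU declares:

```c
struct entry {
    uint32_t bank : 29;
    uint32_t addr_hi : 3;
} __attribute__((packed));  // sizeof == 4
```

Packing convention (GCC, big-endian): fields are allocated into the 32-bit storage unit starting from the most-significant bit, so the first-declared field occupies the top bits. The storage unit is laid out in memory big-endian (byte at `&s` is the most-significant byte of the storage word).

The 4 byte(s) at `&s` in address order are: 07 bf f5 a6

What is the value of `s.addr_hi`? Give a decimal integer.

6

[0]=0x07 [1]=0xbf [2]=0xf5 [3]=0xa6 (big-endian) → word 0x07bff5a6
bank [3+:29] = (word>>3) & 0x1fffffff = 16252596
addr_hi [0+:3] = (word>>0) & 0x7 = 6  ←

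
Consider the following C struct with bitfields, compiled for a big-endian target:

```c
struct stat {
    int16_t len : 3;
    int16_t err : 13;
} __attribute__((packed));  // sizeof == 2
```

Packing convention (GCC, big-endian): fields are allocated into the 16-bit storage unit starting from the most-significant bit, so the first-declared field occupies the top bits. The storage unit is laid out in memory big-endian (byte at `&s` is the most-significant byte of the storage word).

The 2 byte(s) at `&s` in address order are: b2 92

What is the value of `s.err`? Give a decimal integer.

[0]=0xb2 [1]=0x92 (big-endian) → word 0xb292
len [13+:3] = (word>>13) & 0x7 = 5
err [0+:13] = (word>>0) & 0x1fff = 4754  ←
err signed 13b, MSB=1: 4754 - 8192 = -3438

-3438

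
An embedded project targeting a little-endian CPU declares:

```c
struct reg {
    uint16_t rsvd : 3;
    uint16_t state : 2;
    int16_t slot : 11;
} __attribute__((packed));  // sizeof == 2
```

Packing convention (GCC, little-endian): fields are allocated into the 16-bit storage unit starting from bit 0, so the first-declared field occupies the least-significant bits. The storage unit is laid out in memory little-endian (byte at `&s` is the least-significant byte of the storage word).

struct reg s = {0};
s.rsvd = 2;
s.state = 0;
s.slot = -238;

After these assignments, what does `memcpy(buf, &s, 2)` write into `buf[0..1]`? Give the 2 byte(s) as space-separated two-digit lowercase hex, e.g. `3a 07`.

42 e2

[0+:3] rsvd=2 & 0x7 = 0x2; word=0x0002
[3+:2] state=0 & 0x3 = 0x0; word=0x0002
[5+:11] slot=-238 & 0x7ff = 0x712; word=0xe242
word = 0xe242 → little-endian bytes:
  [0]=0x42  [1]=0xe2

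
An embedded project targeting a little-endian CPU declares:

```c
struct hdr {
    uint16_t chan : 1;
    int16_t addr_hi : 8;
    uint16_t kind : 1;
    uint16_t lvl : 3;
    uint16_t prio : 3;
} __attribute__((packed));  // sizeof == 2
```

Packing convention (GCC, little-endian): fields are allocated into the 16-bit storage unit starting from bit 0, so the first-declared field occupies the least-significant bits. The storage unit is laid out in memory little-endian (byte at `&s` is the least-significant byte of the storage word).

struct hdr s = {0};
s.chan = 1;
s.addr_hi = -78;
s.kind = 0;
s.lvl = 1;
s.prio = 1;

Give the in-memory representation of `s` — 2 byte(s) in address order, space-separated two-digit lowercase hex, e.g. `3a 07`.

chan:1 = 1 → 0x1 << 0 → word 0x0001
addr_hi:8 = -78 → 0xb2 << 1 → word 0x0165
kind:1 = 0 → 0x0 << 9 → word 0x0165
lvl:3 = 1 → 0x1 << 10 → word 0x0565
prio:3 = 1 → 0x1 << 13 → word 0x2565
word = 0x2565 → little-endian bytes:
  [0]=0x65  [1]=0x25

65 25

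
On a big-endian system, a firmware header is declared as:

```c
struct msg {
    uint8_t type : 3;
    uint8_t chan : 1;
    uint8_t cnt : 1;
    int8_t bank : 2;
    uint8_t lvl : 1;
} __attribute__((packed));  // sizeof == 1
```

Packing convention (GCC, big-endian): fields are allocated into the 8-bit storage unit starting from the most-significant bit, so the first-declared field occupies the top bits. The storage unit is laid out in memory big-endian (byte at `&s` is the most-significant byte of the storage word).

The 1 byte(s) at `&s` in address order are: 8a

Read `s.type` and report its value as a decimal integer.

4

[0]=0x8a (big-endian) → word 0x8a
type:3 @ bit 5 → (0x8a>>5)&0x7 = 0x4  ←
chan:1 @ bit 4 → (0x8a>>4)&0x1 = 0x0
cnt:1 @ bit 3 → (0x8a>>3)&0x1 = 0x1
bank:2 @ bit 1 → (0x8a>>1)&0x3 = 0x1
lvl:1 @ bit 0 → (0x8a>>0)&0x1 = 0x0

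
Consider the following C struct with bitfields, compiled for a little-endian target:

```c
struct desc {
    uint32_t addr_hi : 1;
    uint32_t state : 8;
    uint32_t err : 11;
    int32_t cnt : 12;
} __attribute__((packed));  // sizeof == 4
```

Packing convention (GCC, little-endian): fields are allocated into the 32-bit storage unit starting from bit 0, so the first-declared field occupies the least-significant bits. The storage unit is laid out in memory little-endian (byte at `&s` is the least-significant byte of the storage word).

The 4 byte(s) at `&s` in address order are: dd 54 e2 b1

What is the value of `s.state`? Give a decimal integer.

110

[0]=0xdd [1]=0x54 [2]=0xe2 [3]=0xb1 (little-endian) → word 0xb1e254dd
addr_hi [0+:1] = (word>>0) & 0x1 = 1
state [1+:8] = (word>>1) & 0xff = 110  ←
err [9+:11] = (word>>9) & 0x7ff = 298
cnt [20+:12] = (word>>20) & 0xfff = 2846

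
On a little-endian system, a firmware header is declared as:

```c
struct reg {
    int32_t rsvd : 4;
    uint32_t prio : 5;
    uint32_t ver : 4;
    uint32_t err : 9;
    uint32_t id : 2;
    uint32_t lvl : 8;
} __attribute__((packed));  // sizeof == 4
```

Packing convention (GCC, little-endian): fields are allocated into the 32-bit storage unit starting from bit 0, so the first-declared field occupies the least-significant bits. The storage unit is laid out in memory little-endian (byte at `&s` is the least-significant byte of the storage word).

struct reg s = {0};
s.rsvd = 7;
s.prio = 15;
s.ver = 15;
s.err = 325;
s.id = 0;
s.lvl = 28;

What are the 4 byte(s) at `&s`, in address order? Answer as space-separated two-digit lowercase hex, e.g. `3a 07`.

rsvd (4b) val=7 bits=0x7 at bit 0: 0x00000007
prio (5b) val=15 bits=0xf at bit 4: 0x000000f7
ver (4b) val=15 bits=0xf at bit 9: 0x00001ef7
err (9b) val=325 bits=0x145 at bit 13: 0x0028bef7
id (2b) val=0 bits=0x0 at bit 22: 0x0028bef7
lvl (8b) val=28 bits=0x1c at bit 24: 0x1c28bef7
word = 0x1c28bef7 → little-endian bytes:
  [0]=0xf7  [1]=0xbe  [2]=0x28  [3]=0x1c

f7 be 28 1c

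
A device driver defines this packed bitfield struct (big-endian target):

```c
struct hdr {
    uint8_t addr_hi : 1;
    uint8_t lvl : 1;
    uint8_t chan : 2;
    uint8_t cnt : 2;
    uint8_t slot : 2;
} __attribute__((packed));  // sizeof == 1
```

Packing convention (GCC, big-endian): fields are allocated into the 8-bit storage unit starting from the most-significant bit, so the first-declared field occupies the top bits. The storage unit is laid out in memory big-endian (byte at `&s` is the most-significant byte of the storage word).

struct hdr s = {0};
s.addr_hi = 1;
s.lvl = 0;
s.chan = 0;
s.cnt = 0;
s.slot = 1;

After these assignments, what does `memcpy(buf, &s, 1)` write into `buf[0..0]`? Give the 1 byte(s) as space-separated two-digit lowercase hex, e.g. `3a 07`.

81

addr_hi:1 = 1 → 0x1 << 7 → word 0x80
lvl:1 = 0 → 0x0 << 6 → word 0x80
chan:2 = 0 → 0x0 << 4 → word 0x80
cnt:2 = 0 → 0x0 << 2 → word 0x80
slot:2 = 1 → 0x1 << 0 → word 0x81
word = 0x81 → big-endian bytes:
  [0]=0x81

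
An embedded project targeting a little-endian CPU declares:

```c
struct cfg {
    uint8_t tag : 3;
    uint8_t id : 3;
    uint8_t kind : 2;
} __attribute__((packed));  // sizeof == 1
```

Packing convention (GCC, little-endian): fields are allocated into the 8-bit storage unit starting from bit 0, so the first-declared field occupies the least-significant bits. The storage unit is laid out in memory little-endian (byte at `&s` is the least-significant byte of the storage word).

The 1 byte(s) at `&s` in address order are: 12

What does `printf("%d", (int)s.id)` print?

2

[0]=0x12 (little-endian) → word 0x12
tag [0+:3] = (word>>0) & 0x7 = 2
id [3+:3] = (word>>3) & 0x7 = 2  ←
kind [6+:2] = (word>>6) & 0x3 = 0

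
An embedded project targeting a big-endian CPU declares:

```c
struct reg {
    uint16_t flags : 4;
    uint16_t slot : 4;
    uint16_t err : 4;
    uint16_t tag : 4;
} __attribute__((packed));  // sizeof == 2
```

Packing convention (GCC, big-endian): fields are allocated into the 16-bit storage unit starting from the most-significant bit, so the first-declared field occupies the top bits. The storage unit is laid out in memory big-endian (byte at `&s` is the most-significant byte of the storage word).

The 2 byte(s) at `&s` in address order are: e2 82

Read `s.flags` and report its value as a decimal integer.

[0]=0xe2 [1]=0x82 (big-endian) → word 0xe282
flags [12+:4] = (word>>12) & 0xf = 14  ←
slot [8+:4] = (word>>8) & 0xf = 2
err [4+:4] = (word>>4) & 0xf = 8
tag [0+:4] = (word>>0) & 0xf = 2

14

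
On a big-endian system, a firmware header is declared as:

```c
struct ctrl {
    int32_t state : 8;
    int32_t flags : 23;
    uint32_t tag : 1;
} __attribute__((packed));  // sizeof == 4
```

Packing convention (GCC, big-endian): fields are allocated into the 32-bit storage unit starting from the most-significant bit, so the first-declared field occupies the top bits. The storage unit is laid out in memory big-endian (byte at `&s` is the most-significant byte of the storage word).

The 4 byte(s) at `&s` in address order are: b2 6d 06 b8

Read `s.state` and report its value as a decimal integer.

[0]=0xb2 [1]=0x6d [2]=0x06 [3]=0xb8 (big-endian) → word 0xb26d06b8
state [24+:8] = (word>>24) & 0xff = 178  ←
flags [1+:23] = (word>>1) & 0x7fffff = 3572572
tag [0+:1] = (word>>0) & 0x1 = 0
state signed 8b, MSB=1: 178 - 256 = -78

-78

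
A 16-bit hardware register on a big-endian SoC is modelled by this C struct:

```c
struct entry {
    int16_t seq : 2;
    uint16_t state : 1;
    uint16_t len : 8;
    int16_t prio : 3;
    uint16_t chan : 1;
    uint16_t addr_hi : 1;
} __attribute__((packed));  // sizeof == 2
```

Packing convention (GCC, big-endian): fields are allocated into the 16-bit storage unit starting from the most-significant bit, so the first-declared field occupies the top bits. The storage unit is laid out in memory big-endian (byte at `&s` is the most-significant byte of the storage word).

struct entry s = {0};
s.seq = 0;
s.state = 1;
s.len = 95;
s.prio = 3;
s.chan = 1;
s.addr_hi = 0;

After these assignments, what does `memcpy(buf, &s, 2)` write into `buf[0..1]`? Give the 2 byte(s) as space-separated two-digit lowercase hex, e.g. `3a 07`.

2b ee

seq:2 = 0 → 0x0 << 14 → word 0x0000
state:1 = 1 → 0x1 << 13 → word 0x2000
len:8 = 95 → 0x5f << 5 → word 0x2be0
prio:3 = 3 → 0x3 << 2 → word 0x2bec
chan:1 = 1 → 0x1 << 1 → word 0x2bee
addr_hi:1 = 0 → 0x0 << 0 → word 0x2bee
word = 0x2bee → big-endian bytes:
  [0]=0x2b  [1]=0xee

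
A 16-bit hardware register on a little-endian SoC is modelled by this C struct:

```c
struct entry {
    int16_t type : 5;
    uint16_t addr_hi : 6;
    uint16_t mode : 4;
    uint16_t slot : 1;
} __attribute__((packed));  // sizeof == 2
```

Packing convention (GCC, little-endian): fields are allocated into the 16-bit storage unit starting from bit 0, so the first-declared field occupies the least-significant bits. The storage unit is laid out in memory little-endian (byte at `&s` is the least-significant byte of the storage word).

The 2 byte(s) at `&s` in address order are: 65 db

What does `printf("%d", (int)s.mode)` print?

[0]=0x65 [1]=0xdb (little-endian) → word 0xdb65
type:5 @ bit 0 → (0xdb65>>0)&0x1f = 0x5
addr_hi:6 @ bit 5 → (0xdb65>>5)&0x3f = 0x1b
mode:4 @ bit 11 → (0xdb65>>11)&0xf = 0xb  ←
slot:1 @ bit 15 → (0xdb65>>15)&0x1 = 0x1

11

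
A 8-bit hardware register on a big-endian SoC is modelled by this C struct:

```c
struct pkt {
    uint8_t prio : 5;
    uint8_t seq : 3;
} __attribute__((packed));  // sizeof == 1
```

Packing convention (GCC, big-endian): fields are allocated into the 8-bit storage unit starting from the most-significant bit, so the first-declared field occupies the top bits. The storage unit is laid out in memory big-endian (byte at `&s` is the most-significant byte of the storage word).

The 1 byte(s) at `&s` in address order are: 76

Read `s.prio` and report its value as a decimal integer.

[0]=0x76 (big-endian) → word 0x76
prio [3+:5] = (word>>3) & 0x1f = 14  ←
seq [0+:3] = (word>>0) & 0x7 = 6

14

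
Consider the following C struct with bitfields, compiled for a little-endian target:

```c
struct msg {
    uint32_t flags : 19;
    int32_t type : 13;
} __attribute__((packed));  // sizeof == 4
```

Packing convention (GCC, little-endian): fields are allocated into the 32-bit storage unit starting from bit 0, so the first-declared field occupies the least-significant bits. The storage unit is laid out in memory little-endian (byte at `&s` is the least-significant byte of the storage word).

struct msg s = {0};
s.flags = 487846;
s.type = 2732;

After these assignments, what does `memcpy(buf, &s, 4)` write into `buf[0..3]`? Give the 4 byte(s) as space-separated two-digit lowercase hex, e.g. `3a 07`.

[0+:19] flags=487846 & 0x7ffff = 0x771a6; word=0x000771a6
[19+:13] type=2732 & 0x1fff = 0xaac; word=0x556771a6
word = 0x556771a6 → little-endian bytes:
  [0]=0xa6  [1]=0x71  [2]=0x67  [3]=0x55

a6 71 67 55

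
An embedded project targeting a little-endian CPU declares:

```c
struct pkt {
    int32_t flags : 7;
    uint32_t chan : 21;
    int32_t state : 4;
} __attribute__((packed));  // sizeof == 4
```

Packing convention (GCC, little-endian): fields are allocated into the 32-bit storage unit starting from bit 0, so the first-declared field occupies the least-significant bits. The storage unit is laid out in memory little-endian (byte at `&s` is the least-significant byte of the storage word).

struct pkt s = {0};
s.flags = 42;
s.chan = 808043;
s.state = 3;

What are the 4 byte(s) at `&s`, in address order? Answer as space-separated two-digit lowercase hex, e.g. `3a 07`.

aa 35 2a 36

flags:7 = 42 → 0x2a << 0 → word 0x0000002a
chan:21 = 808043 → 0xc546b << 7 → word 0x062a35aa
state:4 = 3 → 0x3 << 28 → word 0x362a35aa
word = 0x362a35aa → little-endian bytes:
  [0]=0xaa  [1]=0x35  [2]=0x2a  [3]=0x36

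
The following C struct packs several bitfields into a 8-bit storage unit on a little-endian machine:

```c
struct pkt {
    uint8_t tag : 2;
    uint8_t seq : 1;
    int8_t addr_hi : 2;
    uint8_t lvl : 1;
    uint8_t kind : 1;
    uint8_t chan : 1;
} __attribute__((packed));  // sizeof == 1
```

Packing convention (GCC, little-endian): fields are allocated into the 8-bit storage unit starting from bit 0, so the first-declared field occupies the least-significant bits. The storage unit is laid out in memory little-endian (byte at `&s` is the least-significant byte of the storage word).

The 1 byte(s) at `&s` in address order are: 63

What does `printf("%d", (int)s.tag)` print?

3

[0]=0x63 (little-endian) → word 0x63
tag [0+:2] = (word>>0) & 0x3 = 3  ←
seq [2+:1] = (word>>2) & 0x1 = 0
addr_hi [3+:2] = (word>>3) & 0x3 = 0
lvl [5+:1] = (word>>5) & 0x1 = 1
kind [6+:1] = (word>>6) & 0x1 = 1
chan [7+:1] = (word>>7) & 0x1 = 0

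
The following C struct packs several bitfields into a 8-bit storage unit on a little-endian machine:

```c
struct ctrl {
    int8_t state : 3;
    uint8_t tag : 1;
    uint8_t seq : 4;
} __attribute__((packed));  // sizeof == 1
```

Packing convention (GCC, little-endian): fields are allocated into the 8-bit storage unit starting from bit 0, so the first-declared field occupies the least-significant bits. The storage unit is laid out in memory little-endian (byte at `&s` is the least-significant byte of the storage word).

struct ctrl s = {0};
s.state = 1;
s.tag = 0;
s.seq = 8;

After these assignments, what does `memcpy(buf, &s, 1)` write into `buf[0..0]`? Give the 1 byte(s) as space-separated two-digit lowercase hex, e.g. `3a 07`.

81

state:3 = 1 → 0x1 << 0 → word 0x01
tag:1 = 0 → 0x0 << 3 → word 0x01
seq:4 = 8 → 0x8 << 4 → word 0x81
word = 0x81 → little-endian bytes:
  [0]=0x81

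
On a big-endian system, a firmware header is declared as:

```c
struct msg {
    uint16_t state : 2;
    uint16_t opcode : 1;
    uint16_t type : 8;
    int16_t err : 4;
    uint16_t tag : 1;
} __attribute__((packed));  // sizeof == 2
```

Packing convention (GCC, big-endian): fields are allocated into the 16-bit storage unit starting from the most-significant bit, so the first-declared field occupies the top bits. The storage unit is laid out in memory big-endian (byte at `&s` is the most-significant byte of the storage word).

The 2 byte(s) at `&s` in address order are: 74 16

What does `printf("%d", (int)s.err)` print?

-5

[0]=0x74 [1]=0x16 (big-endian) → word 0x7416
state [14+:2] = (word>>14) & 0x3 = 1
opcode [13+:1] = (word>>13) & 0x1 = 1
type [5+:8] = (word>>5) & 0xff = 160
err [1+:4] = (word>>1) & 0xf = 11  ←
tag [0+:1] = (word>>0) & 0x1 = 0
err signed 4b, MSB=1: 11 - 16 = -5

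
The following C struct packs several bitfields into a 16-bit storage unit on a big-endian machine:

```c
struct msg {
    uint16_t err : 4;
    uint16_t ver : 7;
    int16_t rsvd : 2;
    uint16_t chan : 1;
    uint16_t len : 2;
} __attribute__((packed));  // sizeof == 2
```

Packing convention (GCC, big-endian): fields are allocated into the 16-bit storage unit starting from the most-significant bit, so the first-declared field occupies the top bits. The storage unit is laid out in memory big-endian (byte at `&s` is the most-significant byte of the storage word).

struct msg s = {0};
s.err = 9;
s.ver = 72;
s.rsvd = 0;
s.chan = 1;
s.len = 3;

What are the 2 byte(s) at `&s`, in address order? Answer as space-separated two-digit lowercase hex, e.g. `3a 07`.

99 07

err:4 = 9 → 0x9 << 12 → word 0x9000
ver:7 = 72 → 0x48 << 5 → word 0x9900
rsvd:2 = 0 → 0x0 << 3 → word 0x9900
chan:1 = 1 → 0x1 << 2 → word 0x9904
len:2 = 3 → 0x3 << 0 → word 0x9907
word = 0x9907 → big-endian bytes:
  [0]=0x99  [1]=0x07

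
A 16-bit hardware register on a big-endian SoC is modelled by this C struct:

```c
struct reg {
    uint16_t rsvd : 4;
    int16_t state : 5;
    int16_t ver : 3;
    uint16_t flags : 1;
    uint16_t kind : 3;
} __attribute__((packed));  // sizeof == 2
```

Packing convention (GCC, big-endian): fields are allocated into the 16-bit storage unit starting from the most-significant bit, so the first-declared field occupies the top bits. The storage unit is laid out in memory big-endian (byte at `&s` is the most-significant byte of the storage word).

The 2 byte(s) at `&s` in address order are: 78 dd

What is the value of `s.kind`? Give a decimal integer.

[0]=0x78 [1]=0xdd (big-endian) → word 0x78dd
rsvd:4 @ bit 12 → (0x78dd>>12)&0xf = 0x7
state:5 @ bit 7 → (0x78dd>>7)&0x1f = 0x11
ver:3 @ bit 4 → (0x78dd>>4)&0x7 = 0x5
flags:1 @ bit 3 → (0x78dd>>3)&0x1 = 0x1
kind:3 @ bit 0 → (0x78dd>>0)&0x7 = 0x5  ←

5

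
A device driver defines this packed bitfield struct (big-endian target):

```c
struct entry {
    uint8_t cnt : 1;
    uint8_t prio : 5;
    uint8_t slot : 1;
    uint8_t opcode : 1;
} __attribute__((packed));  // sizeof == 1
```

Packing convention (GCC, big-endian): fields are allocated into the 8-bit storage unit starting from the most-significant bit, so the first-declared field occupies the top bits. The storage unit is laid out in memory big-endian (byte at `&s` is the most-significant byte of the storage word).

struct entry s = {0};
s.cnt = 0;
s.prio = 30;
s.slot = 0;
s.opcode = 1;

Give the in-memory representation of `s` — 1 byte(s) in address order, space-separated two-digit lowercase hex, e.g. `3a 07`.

79

cnt (1b) val=0 bits=0x0 at bit 7: 0x00
prio (5b) val=30 bits=0x1e at bit 2: 0x78
slot (1b) val=0 bits=0x0 at bit 1: 0x78
opcode (1b) val=1 bits=0x1 at bit 0: 0x79
word = 0x79 → big-endian bytes:
  [0]=0x79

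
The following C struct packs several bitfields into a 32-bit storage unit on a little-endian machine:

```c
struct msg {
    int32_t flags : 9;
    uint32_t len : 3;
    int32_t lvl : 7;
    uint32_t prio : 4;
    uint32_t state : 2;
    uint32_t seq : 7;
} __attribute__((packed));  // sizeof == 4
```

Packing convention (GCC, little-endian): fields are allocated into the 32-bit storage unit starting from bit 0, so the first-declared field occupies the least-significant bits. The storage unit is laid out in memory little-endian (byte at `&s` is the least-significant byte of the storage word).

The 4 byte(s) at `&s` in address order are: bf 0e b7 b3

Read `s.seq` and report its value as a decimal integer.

89

[0]=0xbf [1]=0x0e [2]=0xb7 [3]=0xb3 (little-endian) → word 0xb3b70ebf
flags [0+:9] = (word>>0) & 0x1ff = 191
len [9+:3] = (word>>9) & 0x7 = 7
lvl [12+:7] = (word>>12) & 0x7f = 112
prio [19+:4] = (word>>19) & 0xf = 6
state [23+:2] = (word>>23) & 0x3 = 3
seq [25+:7] = (word>>25) & 0x7f = 89  ←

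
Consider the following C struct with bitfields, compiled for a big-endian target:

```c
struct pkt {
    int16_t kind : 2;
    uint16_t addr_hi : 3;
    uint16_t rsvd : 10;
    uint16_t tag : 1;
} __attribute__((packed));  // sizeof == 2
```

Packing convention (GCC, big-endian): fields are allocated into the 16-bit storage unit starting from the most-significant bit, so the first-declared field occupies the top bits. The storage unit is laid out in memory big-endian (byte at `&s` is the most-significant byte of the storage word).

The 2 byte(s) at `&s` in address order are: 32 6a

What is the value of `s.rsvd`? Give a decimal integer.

[0]=0x32 [1]=0x6a (big-endian) → word 0x326a
kind [14+:2] = (word>>14) & 0x3 = 0
addr_hi [11+:3] = (word>>11) & 0x7 = 6
rsvd [1+:10] = (word>>1) & 0x3ff = 309  ←
tag [0+:1] = (word>>0) & 0x1 = 0

309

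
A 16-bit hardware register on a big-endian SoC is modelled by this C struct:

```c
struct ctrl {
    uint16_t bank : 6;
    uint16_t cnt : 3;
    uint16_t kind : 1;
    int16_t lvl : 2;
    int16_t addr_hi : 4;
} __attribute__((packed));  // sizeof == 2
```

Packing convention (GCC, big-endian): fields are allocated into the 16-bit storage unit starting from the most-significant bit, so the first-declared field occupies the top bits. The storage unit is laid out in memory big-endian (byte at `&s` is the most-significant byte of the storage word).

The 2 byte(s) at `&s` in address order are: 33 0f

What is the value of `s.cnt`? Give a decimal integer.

[0]=0x33 [1]=0x0f (big-endian) → word 0x330f
bank:6 @ bit 10 → (0x330f>>10)&0x3f = 0xc
cnt:3 @ bit 7 → (0x330f>>7)&0x7 = 0x6  ←
kind:1 @ bit 6 → (0x330f>>6)&0x1 = 0x0
lvl:2 @ bit 4 → (0x330f>>4)&0x3 = 0x0
addr_hi:4 @ bit 0 → (0x330f>>0)&0xf = 0xf

6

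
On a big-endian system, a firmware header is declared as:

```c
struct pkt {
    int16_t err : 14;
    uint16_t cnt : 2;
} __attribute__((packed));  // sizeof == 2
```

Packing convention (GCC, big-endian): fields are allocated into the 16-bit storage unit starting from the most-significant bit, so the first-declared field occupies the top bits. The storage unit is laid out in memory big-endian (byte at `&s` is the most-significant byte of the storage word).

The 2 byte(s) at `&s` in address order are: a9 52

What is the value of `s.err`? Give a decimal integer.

-5548

[0]=0xa9 [1]=0x52 (big-endian) → word 0xa952
err [2+:14] = (word>>2) & 0x3fff = 10836  ←
cnt [0+:2] = (word>>0) & 0x3 = 2
err signed 14b, MSB=1: 10836 - 16384 = -5548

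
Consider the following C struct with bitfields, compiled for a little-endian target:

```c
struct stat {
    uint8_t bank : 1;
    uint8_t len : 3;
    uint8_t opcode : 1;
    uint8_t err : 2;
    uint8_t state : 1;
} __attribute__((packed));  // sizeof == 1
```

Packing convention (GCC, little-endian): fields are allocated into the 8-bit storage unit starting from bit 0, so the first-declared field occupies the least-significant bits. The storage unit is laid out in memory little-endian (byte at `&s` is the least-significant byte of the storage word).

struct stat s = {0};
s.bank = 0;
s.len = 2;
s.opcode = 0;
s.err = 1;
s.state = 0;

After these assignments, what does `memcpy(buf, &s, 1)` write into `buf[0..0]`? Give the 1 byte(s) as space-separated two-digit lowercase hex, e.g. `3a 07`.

[0+:1] bank=0 & 0x1 = 0x0; word=0x00
[1+:3] len=2 & 0x7 = 0x2; word=0x04
[4+:1] opcode=0 & 0x1 = 0x0; word=0x04
[5+:2] err=1 & 0x3 = 0x1; word=0x24
[7+:1] state=0 & 0x1 = 0x0; word=0x24
word = 0x24 → little-endian bytes:
  [0]=0x24

24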